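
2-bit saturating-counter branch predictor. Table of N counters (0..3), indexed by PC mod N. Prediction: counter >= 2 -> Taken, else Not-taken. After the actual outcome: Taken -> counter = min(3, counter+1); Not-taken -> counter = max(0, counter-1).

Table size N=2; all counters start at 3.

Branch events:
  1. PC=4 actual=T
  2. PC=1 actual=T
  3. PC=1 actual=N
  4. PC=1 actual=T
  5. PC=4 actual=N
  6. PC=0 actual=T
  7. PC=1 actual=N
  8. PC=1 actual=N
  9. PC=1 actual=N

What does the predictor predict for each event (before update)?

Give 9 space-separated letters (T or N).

Answer: T T T T T T T T N

Derivation:
Ev 1: PC=4 idx=0 pred=T actual=T -> ctr[0]=3
Ev 2: PC=1 idx=1 pred=T actual=T -> ctr[1]=3
Ev 3: PC=1 idx=1 pred=T actual=N -> ctr[1]=2
Ev 4: PC=1 idx=1 pred=T actual=T -> ctr[1]=3
Ev 5: PC=4 idx=0 pred=T actual=N -> ctr[0]=2
Ev 6: PC=0 idx=0 pred=T actual=T -> ctr[0]=3
Ev 7: PC=1 idx=1 pred=T actual=N -> ctr[1]=2
Ev 8: PC=1 idx=1 pred=T actual=N -> ctr[1]=1
Ev 9: PC=1 idx=1 pred=N actual=N -> ctr[1]=0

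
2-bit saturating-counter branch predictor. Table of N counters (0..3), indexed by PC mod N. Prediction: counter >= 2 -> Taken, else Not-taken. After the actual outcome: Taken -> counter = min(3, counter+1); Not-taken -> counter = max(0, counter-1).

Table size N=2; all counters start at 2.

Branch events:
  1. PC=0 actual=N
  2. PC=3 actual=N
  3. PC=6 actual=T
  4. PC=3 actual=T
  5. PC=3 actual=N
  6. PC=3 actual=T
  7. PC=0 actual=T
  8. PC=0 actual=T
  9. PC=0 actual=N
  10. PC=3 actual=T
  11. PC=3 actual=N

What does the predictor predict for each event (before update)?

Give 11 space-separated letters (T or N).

Answer: T T N N T N T T T T T

Derivation:
Ev 1: PC=0 idx=0 pred=T actual=N -> ctr[0]=1
Ev 2: PC=3 idx=1 pred=T actual=N -> ctr[1]=1
Ev 3: PC=6 idx=0 pred=N actual=T -> ctr[0]=2
Ev 4: PC=3 idx=1 pred=N actual=T -> ctr[1]=2
Ev 5: PC=3 idx=1 pred=T actual=N -> ctr[1]=1
Ev 6: PC=3 idx=1 pred=N actual=T -> ctr[1]=2
Ev 7: PC=0 idx=0 pred=T actual=T -> ctr[0]=3
Ev 8: PC=0 idx=0 pred=T actual=T -> ctr[0]=3
Ev 9: PC=0 idx=0 pred=T actual=N -> ctr[0]=2
Ev 10: PC=3 idx=1 pred=T actual=T -> ctr[1]=3
Ev 11: PC=3 idx=1 pred=T actual=N -> ctr[1]=2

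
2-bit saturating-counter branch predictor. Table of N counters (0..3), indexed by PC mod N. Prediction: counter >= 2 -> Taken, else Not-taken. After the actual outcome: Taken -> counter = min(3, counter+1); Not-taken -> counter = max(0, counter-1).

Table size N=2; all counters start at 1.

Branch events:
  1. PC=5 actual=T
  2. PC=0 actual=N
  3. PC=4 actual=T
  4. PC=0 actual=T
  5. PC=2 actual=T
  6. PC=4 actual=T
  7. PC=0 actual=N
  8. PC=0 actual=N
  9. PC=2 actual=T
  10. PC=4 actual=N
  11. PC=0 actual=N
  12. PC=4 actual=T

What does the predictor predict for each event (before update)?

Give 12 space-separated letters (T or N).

Ev 1: PC=5 idx=1 pred=N actual=T -> ctr[1]=2
Ev 2: PC=0 idx=0 pred=N actual=N -> ctr[0]=0
Ev 3: PC=4 idx=0 pred=N actual=T -> ctr[0]=1
Ev 4: PC=0 idx=0 pred=N actual=T -> ctr[0]=2
Ev 5: PC=2 idx=0 pred=T actual=T -> ctr[0]=3
Ev 6: PC=4 idx=0 pred=T actual=T -> ctr[0]=3
Ev 7: PC=0 idx=0 pred=T actual=N -> ctr[0]=2
Ev 8: PC=0 idx=0 pred=T actual=N -> ctr[0]=1
Ev 9: PC=2 idx=0 pred=N actual=T -> ctr[0]=2
Ev 10: PC=4 idx=0 pred=T actual=N -> ctr[0]=1
Ev 11: PC=0 idx=0 pred=N actual=N -> ctr[0]=0
Ev 12: PC=4 idx=0 pred=N actual=T -> ctr[0]=1

Answer: N N N N T T T T N T N N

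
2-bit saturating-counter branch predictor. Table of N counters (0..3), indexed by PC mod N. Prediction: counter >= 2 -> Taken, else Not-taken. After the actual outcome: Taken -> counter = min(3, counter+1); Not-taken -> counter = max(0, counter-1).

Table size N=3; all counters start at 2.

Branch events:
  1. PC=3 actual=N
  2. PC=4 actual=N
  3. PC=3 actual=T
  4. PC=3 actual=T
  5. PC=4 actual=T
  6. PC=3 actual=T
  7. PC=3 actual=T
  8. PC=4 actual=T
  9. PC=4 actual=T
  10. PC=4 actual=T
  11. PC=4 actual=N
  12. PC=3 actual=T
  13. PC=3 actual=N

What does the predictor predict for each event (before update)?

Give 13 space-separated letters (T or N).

Answer: T T N T N T T T T T T T T

Derivation:
Ev 1: PC=3 idx=0 pred=T actual=N -> ctr[0]=1
Ev 2: PC=4 idx=1 pred=T actual=N -> ctr[1]=1
Ev 3: PC=3 idx=0 pred=N actual=T -> ctr[0]=2
Ev 4: PC=3 idx=0 pred=T actual=T -> ctr[0]=3
Ev 5: PC=4 idx=1 pred=N actual=T -> ctr[1]=2
Ev 6: PC=3 idx=0 pred=T actual=T -> ctr[0]=3
Ev 7: PC=3 idx=0 pred=T actual=T -> ctr[0]=3
Ev 8: PC=4 idx=1 pred=T actual=T -> ctr[1]=3
Ev 9: PC=4 idx=1 pred=T actual=T -> ctr[1]=3
Ev 10: PC=4 idx=1 pred=T actual=T -> ctr[1]=3
Ev 11: PC=4 idx=1 pred=T actual=N -> ctr[1]=2
Ev 12: PC=3 idx=0 pred=T actual=T -> ctr[0]=3
Ev 13: PC=3 idx=0 pred=T actual=N -> ctr[0]=2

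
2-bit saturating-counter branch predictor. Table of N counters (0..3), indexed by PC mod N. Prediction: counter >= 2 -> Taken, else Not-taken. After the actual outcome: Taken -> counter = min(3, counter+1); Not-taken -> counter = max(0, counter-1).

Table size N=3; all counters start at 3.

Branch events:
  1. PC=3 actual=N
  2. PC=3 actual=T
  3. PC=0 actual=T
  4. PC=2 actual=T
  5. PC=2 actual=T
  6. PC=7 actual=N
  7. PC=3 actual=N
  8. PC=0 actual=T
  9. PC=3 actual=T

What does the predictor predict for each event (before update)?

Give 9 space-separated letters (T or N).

Answer: T T T T T T T T T

Derivation:
Ev 1: PC=3 idx=0 pred=T actual=N -> ctr[0]=2
Ev 2: PC=3 idx=0 pred=T actual=T -> ctr[0]=3
Ev 3: PC=0 idx=0 pred=T actual=T -> ctr[0]=3
Ev 4: PC=2 idx=2 pred=T actual=T -> ctr[2]=3
Ev 5: PC=2 idx=2 pred=T actual=T -> ctr[2]=3
Ev 6: PC=7 idx=1 pred=T actual=N -> ctr[1]=2
Ev 7: PC=3 idx=0 pred=T actual=N -> ctr[0]=2
Ev 8: PC=0 idx=0 pred=T actual=T -> ctr[0]=3
Ev 9: PC=3 idx=0 pred=T actual=T -> ctr[0]=3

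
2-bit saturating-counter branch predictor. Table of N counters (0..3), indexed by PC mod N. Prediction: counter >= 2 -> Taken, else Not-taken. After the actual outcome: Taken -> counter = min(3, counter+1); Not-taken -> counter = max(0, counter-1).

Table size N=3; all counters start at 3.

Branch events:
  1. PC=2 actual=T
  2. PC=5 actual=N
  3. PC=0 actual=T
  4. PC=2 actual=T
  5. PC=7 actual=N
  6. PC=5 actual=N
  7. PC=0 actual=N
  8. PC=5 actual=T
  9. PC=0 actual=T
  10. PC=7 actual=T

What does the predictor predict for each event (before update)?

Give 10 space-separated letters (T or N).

Ev 1: PC=2 idx=2 pred=T actual=T -> ctr[2]=3
Ev 2: PC=5 idx=2 pred=T actual=N -> ctr[2]=2
Ev 3: PC=0 idx=0 pred=T actual=T -> ctr[0]=3
Ev 4: PC=2 idx=2 pred=T actual=T -> ctr[2]=3
Ev 5: PC=7 idx=1 pred=T actual=N -> ctr[1]=2
Ev 6: PC=5 idx=2 pred=T actual=N -> ctr[2]=2
Ev 7: PC=0 idx=0 pred=T actual=N -> ctr[0]=2
Ev 8: PC=5 idx=2 pred=T actual=T -> ctr[2]=3
Ev 9: PC=0 idx=0 pred=T actual=T -> ctr[0]=3
Ev 10: PC=7 idx=1 pred=T actual=T -> ctr[1]=3

Answer: T T T T T T T T T T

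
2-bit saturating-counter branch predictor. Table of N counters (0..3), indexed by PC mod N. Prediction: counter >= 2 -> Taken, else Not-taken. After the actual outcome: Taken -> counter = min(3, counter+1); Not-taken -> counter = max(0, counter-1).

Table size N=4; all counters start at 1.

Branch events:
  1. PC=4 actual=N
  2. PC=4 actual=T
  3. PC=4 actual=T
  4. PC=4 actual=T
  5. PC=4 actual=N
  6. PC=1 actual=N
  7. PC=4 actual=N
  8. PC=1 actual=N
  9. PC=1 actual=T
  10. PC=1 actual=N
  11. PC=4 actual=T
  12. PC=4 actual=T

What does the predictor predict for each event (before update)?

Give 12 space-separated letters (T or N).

Ev 1: PC=4 idx=0 pred=N actual=N -> ctr[0]=0
Ev 2: PC=4 idx=0 pred=N actual=T -> ctr[0]=1
Ev 3: PC=4 idx=0 pred=N actual=T -> ctr[0]=2
Ev 4: PC=4 idx=0 pred=T actual=T -> ctr[0]=3
Ev 5: PC=4 idx=0 pred=T actual=N -> ctr[0]=2
Ev 6: PC=1 idx=1 pred=N actual=N -> ctr[1]=0
Ev 7: PC=4 idx=0 pred=T actual=N -> ctr[0]=1
Ev 8: PC=1 idx=1 pred=N actual=N -> ctr[1]=0
Ev 9: PC=1 idx=1 pred=N actual=T -> ctr[1]=1
Ev 10: PC=1 idx=1 pred=N actual=N -> ctr[1]=0
Ev 11: PC=4 idx=0 pred=N actual=T -> ctr[0]=2
Ev 12: PC=4 idx=0 pred=T actual=T -> ctr[0]=3

Answer: N N N T T N T N N N N T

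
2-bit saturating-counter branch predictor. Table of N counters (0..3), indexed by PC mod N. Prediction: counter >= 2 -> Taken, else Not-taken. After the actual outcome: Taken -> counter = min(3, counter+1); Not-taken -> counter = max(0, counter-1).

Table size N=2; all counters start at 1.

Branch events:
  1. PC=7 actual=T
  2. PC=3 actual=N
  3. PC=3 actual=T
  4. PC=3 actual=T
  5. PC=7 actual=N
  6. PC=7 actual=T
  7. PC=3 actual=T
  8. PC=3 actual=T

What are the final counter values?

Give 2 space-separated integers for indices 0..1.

Ev 1: PC=7 idx=1 pred=N actual=T -> ctr[1]=2
Ev 2: PC=3 idx=1 pred=T actual=N -> ctr[1]=1
Ev 3: PC=3 idx=1 pred=N actual=T -> ctr[1]=2
Ev 4: PC=3 idx=1 pred=T actual=T -> ctr[1]=3
Ev 5: PC=7 idx=1 pred=T actual=N -> ctr[1]=2
Ev 6: PC=7 idx=1 pred=T actual=T -> ctr[1]=3
Ev 7: PC=3 idx=1 pred=T actual=T -> ctr[1]=3
Ev 8: PC=3 idx=1 pred=T actual=T -> ctr[1]=3

Answer: 1 3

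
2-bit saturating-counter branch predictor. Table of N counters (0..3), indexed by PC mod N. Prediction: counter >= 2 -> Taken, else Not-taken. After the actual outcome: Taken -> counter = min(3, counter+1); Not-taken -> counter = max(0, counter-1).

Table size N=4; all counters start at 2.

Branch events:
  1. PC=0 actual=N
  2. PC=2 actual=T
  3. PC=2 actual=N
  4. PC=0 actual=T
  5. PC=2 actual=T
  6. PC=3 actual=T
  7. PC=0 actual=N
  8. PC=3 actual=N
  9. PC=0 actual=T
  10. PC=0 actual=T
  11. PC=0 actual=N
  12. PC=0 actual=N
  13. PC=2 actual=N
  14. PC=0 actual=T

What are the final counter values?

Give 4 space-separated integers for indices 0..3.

Ev 1: PC=0 idx=0 pred=T actual=N -> ctr[0]=1
Ev 2: PC=2 idx=2 pred=T actual=T -> ctr[2]=3
Ev 3: PC=2 idx=2 pred=T actual=N -> ctr[2]=2
Ev 4: PC=0 idx=0 pred=N actual=T -> ctr[0]=2
Ev 5: PC=2 idx=2 pred=T actual=T -> ctr[2]=3
Ev 6: PC=3 idx=3 pred=T actual=T -> ctr[3]=3
Ev 7: PC=0 idx=0 pred=T actual=N -> ctr[0]=1
Ev 8: PC=3 idx=3 pred=T actual=N -> ctr[3]=2
Ev 9: PC=0 idx=0 pred=N actual=T -> ctr[0]=2
Ev 10: PC=0 idx=0 pred=T actual=T -> ctr[0]=3
Ev 11: PC=0 idx=0 pred=T actual=N -> ctr[0]=2
Ev 12: PC=0 idx=0 pred=T actual=N -> ctr[0]=1
Ev 13: PC=2 idx=2 pred=T actual=N -> ctr[2]=2
Ev 14: PC=0 idx=0 pred=N actual=T -> ctr[0]=2

Answer: 2 2 2 2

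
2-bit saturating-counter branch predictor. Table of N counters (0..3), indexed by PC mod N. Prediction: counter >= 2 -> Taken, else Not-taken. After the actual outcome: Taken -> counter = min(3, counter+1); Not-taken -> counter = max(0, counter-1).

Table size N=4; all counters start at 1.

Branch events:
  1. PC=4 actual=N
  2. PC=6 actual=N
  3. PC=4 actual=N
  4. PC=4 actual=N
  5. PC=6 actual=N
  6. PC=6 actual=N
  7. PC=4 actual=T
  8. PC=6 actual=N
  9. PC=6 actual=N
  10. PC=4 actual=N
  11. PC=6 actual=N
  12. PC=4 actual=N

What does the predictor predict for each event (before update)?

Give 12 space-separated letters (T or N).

Answer: N N N N N N N N N N N N

Derivation:
Ev 1: PC=4 idx=0 pred=N actual=N -> ctr[0]=0
Ev 2: PC=6 idx=2 pred=N actual=N -> ctr[2]=0
Ev 3: PC=4 idx=0 pred=N actual=N -> ctr[0]=0
Ev 4: PC=4 idx=0 pred=N actual=N -> ctr[0]=0
Ev 5: PC=6 idx=2 pred=N actual=N -> ctr[2]=0
Ev 6: PC=6 idx=2 pred=N actual=N -> ctr[2]=0
Ev 7: PC=4 idx=0 pred=N actual=T -> ctr[0]=1
Ev 8: PC=6 idx=2 pred=N actual=N -> ctr[2]=0
Ev 9: PC=6 idx=2 pred=N actual=N -> ctr[2]=0
Ev 10: PC=4 idx=0 pred=N actual=N -> ctr[0]=0
Ev 11: PC=6 idx=2 pred=N actual=N -> ctr[2]=0
Ev 12: PC=4 idx=0 pred=N actual=N -> ctr[0]=0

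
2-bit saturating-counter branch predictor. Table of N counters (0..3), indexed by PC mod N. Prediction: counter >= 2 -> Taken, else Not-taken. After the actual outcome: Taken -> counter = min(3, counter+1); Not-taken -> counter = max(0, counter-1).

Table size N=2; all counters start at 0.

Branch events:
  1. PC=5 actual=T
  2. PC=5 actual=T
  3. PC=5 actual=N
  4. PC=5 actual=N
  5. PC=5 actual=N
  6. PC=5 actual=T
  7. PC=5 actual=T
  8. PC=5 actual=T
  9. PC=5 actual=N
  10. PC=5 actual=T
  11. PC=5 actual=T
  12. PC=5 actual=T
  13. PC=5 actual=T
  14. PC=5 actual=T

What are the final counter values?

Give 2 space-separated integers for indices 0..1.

Answer: 0 3

Derivation:
Ev 1: PC=5 idx=1 pred=N actual=T -> ctr[1]=1
Ev 2: PC=5 idx=1 pred=N actual=T -> ctr[1]=2
Ev 3: PC=5 idx=1 pred=T actual=N -> ctr[1]=1
Ev 4: PC=5 idx=1 pred=N actual=N -> ctr[1]=0
Ev 5: PC=5 idx=1 pred=N actual=N -> ctr[1]=0
Ev 6: PC=5 idx=1 pred=N actual=T -> ctr[1]=1
Ev 7: PC=5 idx=1 pred=N actual=T -> ctr[1]=2
Ev 8: PC=5 idx=1 pred=T actual=T -> ctr[1]=3
Ev 9: PC=5 idx=1 pred=T actual=N -> ctr[1]=2
Ev 10: PC=5 idx=1 pred=T actual=T -> ctr[1]=3
Ev 11: PC=5 idx=1 pred=T actual=T -> ctr[1]=3
Ev 12: PC=5 idx=1 pred=T actual=T -> ctr[1]=3
Ev 13: PC=5 idx=1 pred=T actual=T -> ctr[1]=3
Ev 14: PC=5 idx=1 pred=T actual=T -> ctr[1]=3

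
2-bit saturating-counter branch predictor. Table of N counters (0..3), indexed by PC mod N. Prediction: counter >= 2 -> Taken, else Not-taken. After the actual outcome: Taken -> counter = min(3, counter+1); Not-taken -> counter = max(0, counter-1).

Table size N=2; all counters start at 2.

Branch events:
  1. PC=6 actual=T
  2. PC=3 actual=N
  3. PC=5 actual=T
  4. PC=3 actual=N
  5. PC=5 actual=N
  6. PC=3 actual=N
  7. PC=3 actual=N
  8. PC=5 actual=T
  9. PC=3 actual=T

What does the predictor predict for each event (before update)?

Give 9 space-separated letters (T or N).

Answer: T T N T N N N N N

Derivation:
Ev 1: PC=6 idx=0 pred=T actual=T -> ctr[0]=3
Ev 2: PC=3 idx=1 pred=T actual=N -> ctr[1]=1
Ev 3: PC=5 idx=1 pred=N actual=T -> ctr[1]=2
Ev 4: PC=3 idx=1 pred=T actual=N -> ctr[1]=1
Ev 5: PC=5 idx=1 pred=N actual=N -> ctr[1]=0
Ev 6: PC=3 idx=1 pred=N actual=N -> ctr[1]=0
Ev 7: PC=3 idx=1 pred=N actual=N -> ctr[1]=0
Ev 8: PC=5 idx=1 pred=N actual=T -> ctr[1]=1
Ev 9: PC=3 idx=1 pred=N actual=T -> ctr[1]=2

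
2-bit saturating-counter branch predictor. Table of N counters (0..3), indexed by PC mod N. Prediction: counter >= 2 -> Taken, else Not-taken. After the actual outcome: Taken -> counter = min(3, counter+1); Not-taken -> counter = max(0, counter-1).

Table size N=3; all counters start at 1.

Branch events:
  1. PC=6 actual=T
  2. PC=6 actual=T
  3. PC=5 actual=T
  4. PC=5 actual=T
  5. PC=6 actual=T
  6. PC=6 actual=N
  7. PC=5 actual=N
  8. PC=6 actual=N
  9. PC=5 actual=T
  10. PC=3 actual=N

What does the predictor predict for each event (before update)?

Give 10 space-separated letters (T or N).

Answer: N T N T T T T T T N

Derivation:
Ev 1: PC=6 idx=0 pred=N actual=T -> ctr[0]=2
Ev 2: PC=6 idx=0 pred=T actual=T -> ctr[0]=3
Ev 3: PC=5 idx=2 pred=N actual=T -> ctr[2]=2
Ev 4: PC=5 idx=2 pred=T actual=T -> ctr[2]=3
Ev 5: PC=6 idx=0 pred=T actual=T -> ctr[0]=3
Ev 6: PC=6 idx=0 pred=T actual=N -> ctr[0]=2
Ev 7: PC=5 idx=2 pred=T actual=N -> ctr[2]=2
Ev 8: PC=6 idx=0 pred=T actual=N -> ctr[0]=1
Ev 9: PC=5 idx=2 pred=T actual=T -> ctr[2]=3
Ev 10: PC=3 idx=0 pred=N actual=N -> ctr[0]=0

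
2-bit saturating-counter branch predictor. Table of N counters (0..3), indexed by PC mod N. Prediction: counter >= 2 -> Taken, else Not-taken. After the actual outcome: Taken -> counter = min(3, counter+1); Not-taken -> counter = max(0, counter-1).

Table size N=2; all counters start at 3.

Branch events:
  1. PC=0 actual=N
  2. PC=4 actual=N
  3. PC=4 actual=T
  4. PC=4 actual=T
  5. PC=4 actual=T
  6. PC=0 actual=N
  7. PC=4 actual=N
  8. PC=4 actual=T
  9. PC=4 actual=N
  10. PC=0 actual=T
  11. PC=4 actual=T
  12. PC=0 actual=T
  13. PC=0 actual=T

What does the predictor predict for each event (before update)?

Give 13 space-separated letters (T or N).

Answer: T T N T T T T N T N T T T

Derivation:
Ev 1: PC=0 idx=0 pred=T actual=N -> ctr[0]=2
Ev 2: PC=4 idx=0 pred=T actual=N -> ctr[0]=1
Ev 3: PC=4 idx=0 pred=N actual=T -> ctr[0]=2
Ev 4: PC=4 idx=0 pred=T actual=T -> ctr[0]=3
Ev 5: PC=4 idx=0 pred=T actual=T -> ctr[0]=3
Ev 6: PC=0 idx=0 pred=T actual=N -> ctr[0]=2
Ev 7: PC=4 idx=0 pred=T actual=N -> ctr[0]=1
Ev 8: PC=4 idx=0 pred=N actual=T -> ctr[0]=2
Ev 9: PC=4 idx=0 pred=T actual=N -> ctr[0]=1
Ev 10: PC=0 idx=0 pred=N actual=T -> ctr[0]=2
Ev 11: PC=4 idx=0 pred=T actual=T -> ctr[0]=3
Ev 12: PC=0 idx=0 pred=T actual=T -> ctr[0]=3
Ev 13: PC=0 idx=0 pred=T actual=T -> ctr[0]=3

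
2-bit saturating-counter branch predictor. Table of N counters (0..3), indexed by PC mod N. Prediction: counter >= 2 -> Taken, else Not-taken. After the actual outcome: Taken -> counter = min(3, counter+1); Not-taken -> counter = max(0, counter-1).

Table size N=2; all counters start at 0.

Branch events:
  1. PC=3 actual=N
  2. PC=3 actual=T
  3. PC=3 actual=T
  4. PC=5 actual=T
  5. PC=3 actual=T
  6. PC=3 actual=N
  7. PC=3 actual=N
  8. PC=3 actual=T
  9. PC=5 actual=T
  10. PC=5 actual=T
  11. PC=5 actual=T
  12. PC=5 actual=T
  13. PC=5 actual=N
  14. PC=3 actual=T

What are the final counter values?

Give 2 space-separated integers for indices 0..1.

Answer: 0 3

Derivation:
Ev 1: PC=3 idx=1 pred=N actual=N -> ctr[1]=0
Ev 2: PC=3 idx=1 pred=N actual=T -> ctr[1]=1
Ev 3: PC=3 idx=1 pred=N actual=T -> ctr[1]=2
Ev 4: PC=5 idx=1 pred=T actual=T -> ctr[1]=3
Ev 5: PC=3 idx=1 pred=T actual=T -> ctr[1]=3
Ev 6: PC=3 idx=1 pred=T actual=N -> ctr[1]=2
Ev 7: PC=3 idx=1 pred=T actual=N -> ctr[1]=1
Ev 8: PC=3 idx=1 pred=N actual=T -> ctr[1]=2
Ev 9: PC=5 idx=1 pred=T actual=T -> ctr[1]=3
Ev 10: PC=5 idx=1 pred=T actual=T -> ctr[1]=3
Ev 11: PC=5 idx=1 pred=T actual=T -> ctr[1]=3
Ev 12: PC=5 idx=1 pred=T actual=T -> ctr[1]=3
Ev 13: PC=5 idx=1 pred=T actual=N -> ctr[1]=2
Ev 14: PC=3 idx=1 pred=T actual=T -> ctr[1]=3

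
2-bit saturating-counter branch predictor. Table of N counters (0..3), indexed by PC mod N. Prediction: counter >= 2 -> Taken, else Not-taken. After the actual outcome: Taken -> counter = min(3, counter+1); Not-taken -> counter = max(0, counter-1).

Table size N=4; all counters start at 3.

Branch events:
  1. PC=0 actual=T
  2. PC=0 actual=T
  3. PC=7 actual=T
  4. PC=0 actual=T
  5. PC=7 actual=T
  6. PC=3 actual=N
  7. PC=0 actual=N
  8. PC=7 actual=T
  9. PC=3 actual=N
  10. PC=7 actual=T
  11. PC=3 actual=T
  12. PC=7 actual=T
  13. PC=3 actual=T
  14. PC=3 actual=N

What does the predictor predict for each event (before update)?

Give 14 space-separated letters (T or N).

Ev 1: PC=0 idx=0 pred=T actual=T -> ctr[0]=3
Ev 2: PC=0 idx=0 pred=T actual=T -> ctr[0]=3
Ev 3: PC=7 idx=3 pred=T actual=T -> ctr[3]=3
Ev 4: PC=0 idx=0 pred=T actual=T -> ctr[0]=3
Ev 5: PC=7 idx=3 pred=T actual=T -> ctr[3]=3
Ev 6: PC=3 idx=3 pred=T actual=N -> ctr[3]=2
Ev 7: PC=0 idx=0 pred=T actual=N -> ctr[0]=2
Ev 8: PC=7 idx=3 pred=T actual=T -> ctr[3]=3
Ev 9: PC=3 idx=3 pred=T actual=N -> ctr[3]=2
Ev 10: PC=7 idx=3 pred=T actual=T -> ctr[3]=3
Ev 11: PC=3 idx=3 pred=T actual=T -> ctr[3]=3
Ev 12: PC=7 idx=3 pred=T actual=T -> ctr[3]=3
Ev 13: PC=3 idx=3 pred=T actual=T -> ctr[3]=3
Ev 14: PC=3 idx=3 pred=T actual=N -> ctr[3]=2

Answer: T T T T T T T T T T T T T T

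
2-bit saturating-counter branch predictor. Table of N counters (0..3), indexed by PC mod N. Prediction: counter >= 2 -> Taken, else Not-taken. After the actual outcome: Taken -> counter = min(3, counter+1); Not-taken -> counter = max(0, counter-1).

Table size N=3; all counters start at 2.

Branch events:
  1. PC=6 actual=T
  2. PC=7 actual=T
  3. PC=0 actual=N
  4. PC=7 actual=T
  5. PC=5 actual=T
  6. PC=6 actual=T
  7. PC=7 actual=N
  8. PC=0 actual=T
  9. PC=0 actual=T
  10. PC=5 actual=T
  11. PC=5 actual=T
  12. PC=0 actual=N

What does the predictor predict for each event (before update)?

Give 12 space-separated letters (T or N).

Ev 1: PC=6 idx=0 pred=T actual=T -> ctr[0]=3
Ev 2: PC=7 idx=1 pred=T actual=T -> ctr[1]=3
Ev 3: PC=0 idx=0 pred=T actual=N -> ctr[0]=2
Ev 4: PC=7 idx=1 pred=T actual=T -> ctr[1]=3
Ev 5: PC=5 idx=2 pred=T actual=T -> ctr[2]=3
Ev 6: PC=6 idx=0 pred=T actual=T -> ctr[0]=3
Ev 7: PC=7 idx=1 pred=T actual=N -> ctr[1]=2
Ev 8: PC=0 idx=0 pred=T actual=T -> ctr[0]=3
Ev 9: PC=0 idx=0 pred=T actual=T -> ctr[0]=3
Ev 10: PC=5 idx=2 pred=T actual=T -> ctr[2]=3
Ev 11: PC=5 idx=2 pred=T actual=T -> ctr[2]=3
Ev 12: PC=0 idx=0 pred=T actual=N -> ctr[0]=2

Answer: T T T T T T T T T T T T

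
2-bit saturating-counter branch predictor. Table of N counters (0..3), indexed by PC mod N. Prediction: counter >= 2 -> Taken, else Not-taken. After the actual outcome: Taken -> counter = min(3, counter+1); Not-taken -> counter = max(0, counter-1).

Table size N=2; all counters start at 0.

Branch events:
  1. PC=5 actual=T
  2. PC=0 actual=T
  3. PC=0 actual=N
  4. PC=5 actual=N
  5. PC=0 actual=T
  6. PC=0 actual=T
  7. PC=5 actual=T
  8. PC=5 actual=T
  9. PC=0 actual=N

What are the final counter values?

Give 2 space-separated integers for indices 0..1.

Answer: 1 2

Derivation:
Ev 1: PC=5 idx=1 pred=N actual=T -> ctr[1]=1
Ev 2: PC=0 idx=0 pred=N actual=T -> ctr[0]=1
Ev 3: PC=0 idx=0 pred=N actual=N -> ctr[0]=0
Ev 4: PC=5 idx=1 pred=N actual=N -> ctr[1]=0
Ev 5: PC=0 idx=0 pred=N actual=T -> ctr[0]=1
Ev 6: PC=0 idx=0 pred=N actual=T -> ctr[0]=2
Ev 7: PC=5 idx=1 pred=N actual=T -> ctr[1]=1
Ev 8: PC=5 idx=1 pred=N actual=T -> ctr[1]=2
Ev 9: PC=0 idx=0 pred=T actual=N -> ctr[0]=1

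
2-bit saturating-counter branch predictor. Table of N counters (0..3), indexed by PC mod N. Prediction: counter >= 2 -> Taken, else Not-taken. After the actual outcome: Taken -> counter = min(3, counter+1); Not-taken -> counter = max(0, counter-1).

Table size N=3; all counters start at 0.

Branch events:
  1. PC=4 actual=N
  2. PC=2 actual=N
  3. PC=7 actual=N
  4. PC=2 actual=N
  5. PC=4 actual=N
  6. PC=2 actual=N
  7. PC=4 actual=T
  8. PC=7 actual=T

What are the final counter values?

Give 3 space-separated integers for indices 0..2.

Answer: 0 2 0

Derivation:
Ev 1: PC=4 idx=1 pred=N actual=N -> ctr[1]=0
Ev 2: PC=2 idx=2 pred=N actual=N -> ctr[2]=0
Ev 3: PC=7 idx=1 pred=N actual=N -> ctr[1]=0
Ev 4: PC=2 idx=2 pred=N actual=N -> ctr[2]=0
Ev 5: PC=4 idx=1 pred=N actual=N -> ctr[1]=0
Ev 6: PC=2 idx=2 pred=N actual=N -> ctr[2]=0
Ev 7: PC=4 idx=1 pred=N actual=T -> ctr[1]=1
Ev 8: PC=7 idx=1 pred=N actual=T -> ctr[1]=2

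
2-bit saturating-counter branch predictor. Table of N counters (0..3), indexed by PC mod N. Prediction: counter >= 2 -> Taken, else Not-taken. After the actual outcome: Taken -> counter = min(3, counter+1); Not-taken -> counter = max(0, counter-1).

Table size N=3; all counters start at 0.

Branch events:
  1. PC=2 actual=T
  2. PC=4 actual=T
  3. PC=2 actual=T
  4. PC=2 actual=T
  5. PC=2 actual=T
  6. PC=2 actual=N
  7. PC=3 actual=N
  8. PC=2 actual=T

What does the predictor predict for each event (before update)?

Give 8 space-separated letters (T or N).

Answer: N N N T T T N T

Derivation:
Ev 1: PC=2 idx=2 pred=N actual=T -> ctr[2]=1
Ev 2: PC=4 idx=1 pred=N actual=T -> ctr[1]=1
Ev 3: PC=2 idx=2 pred=N actual=T -> ctr[2]=2
Ev 4: PC=2 idx=2 pred=T actual=T -> ctr[2]=3
Ev 5: PC=2 idx=2 pred=T actual=T -> ctr[2]=3
Ev 6: PC=2 idx=2 pred=T actual=N -> ctr[2]=2
Ev 7: PC=3 idx=0 pred=N actual=N -> ctr[0]=0
Ev 8: PC=2 idx=2 pred=T actual=T -> ctr[2]=3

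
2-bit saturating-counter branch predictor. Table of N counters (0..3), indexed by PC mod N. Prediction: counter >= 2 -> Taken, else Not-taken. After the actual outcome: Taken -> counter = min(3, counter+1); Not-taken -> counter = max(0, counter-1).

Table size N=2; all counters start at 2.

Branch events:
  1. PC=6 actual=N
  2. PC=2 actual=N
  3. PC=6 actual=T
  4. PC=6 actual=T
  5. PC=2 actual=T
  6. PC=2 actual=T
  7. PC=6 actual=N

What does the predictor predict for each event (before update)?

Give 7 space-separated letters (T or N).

Ev 1: PC=6 idx=0 pred=T actual=N -> ctr[0]=1
Ev 2: PC=2 idx=0 pred=N actual=N -> ctr[0]=0
Ev 3: PC=6 idx=0 pred=N actual=T -> ctr[0]=1
Ev 4: PC=6 idx=0 pred=N actual=T -> ctr[0]=2
Ev 5: PC=2 idx=0 pred=T actual=T -> ctr[0]=3
Ev 6: PC=2 idx=0 pred=T actual=T -> ctr[0]=3
Ev 7: PC=6 idx=0 pred=T actual=N -> ctr[0]=2

Answer: T N N N T T T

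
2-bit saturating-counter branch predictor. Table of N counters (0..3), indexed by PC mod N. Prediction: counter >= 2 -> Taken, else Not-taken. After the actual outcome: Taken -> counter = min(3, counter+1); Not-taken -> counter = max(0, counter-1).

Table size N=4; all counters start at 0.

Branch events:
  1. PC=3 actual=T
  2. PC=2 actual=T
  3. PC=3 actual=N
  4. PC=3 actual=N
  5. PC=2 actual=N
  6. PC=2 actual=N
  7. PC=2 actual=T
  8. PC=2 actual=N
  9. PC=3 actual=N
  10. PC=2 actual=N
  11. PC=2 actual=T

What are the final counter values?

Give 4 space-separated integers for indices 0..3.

Answer: 0 0 1 0

Derivation:
Ev 1: PC=3 idx=3 pred=N actual=T -> ctr[3]=1
Ev 2: PC=2 idx=2 pred=N actual=T -> ctr[2]=1
Ev 3: PC=3 idx=3 pred=N actual=N -> ctr[3]=0
Ev 4: PC=3 idx=3 pred=N actual=N -> ctr[3]=0
Ev 5: PC=2 idx=2 pred=N actual=N -> ctr[2]=0
Ev 6: PC=2 idx=2 pred=N actual=N -> ctr[2]=0
Ev 7: PC=2 idx=2 pred=N actual=T -> ctr[2]=1
Ev 8: PC=2 idx=2 pred=N actual=N -> ctr[2]=0
Ev 9: PC=3 idx=3 pred=N actual=N -> ctr[3]=0
Ev 10: PC=2 idx=2 pred=N actual=N -> ctr[2]=0
Ev 11: PC=2 idx=2 pred=N actual=T -> ctr[2]=1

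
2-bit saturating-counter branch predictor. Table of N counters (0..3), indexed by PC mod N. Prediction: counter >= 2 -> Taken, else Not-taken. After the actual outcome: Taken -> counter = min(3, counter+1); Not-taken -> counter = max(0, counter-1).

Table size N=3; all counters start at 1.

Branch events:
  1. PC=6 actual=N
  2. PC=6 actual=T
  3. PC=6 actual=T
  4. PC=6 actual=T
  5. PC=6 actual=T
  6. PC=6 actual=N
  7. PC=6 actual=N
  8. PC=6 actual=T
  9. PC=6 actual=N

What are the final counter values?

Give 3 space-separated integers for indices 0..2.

Answer: 1 1 1

Derivation:
Ev 1: PC=6 idx=0 pred=N actual=N -> ctr[0]=0
Ev 2: PC=6 idx=0 pred=N actual=T -> ctr[0]=1
Ev 3: PC=6 idx=0 pred=N actual=T -> ctr[0]=2
Ev 4: PC=6 idx=0 pred=T actual=T -> ctr[0]=3
Ev 5: PC=6 idx=0 pred=T actual=T -> ctr[0]=3
Ev 6: PC=6 idx=0 pred=T actual=N -> ctr[0]=2
Ev 7: PC=6 idx=0 pred=T actual=N -> ctr[0]=1
Ev 8: PC=6 idx=0 pred=N actual=T -> ctr[0]=2
Ev 9: PC=6 idx=0 pred=T actual=N -> ctr[0]=1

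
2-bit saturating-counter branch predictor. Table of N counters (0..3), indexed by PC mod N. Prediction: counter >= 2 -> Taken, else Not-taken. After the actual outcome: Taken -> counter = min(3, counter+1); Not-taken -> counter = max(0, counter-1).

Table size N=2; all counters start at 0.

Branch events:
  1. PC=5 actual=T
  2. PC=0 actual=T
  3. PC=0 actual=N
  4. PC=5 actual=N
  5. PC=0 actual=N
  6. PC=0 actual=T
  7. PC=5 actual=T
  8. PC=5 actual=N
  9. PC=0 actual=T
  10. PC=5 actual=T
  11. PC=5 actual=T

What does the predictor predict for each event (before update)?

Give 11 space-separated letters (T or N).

Answer: N N N N N N N N N N N

Derivation:
Ev 1: PC=5 idx=1 pred=N actual=T -> ctr[1]=1
Ev 2: PC=0 idx=0 pred=N actual=T -> ctr[0]=1
Ev 3: PC=0 idx=0 pred=N actual=N -> ctr[0]=0
Ev 4: PC=5 idx=1 pred=N actual=N -> ctr[1]=0
Ev 5: PC=0 idx=0 pred=N actual=N -> ctr[0]=0
Ev 6: PC=0 idx=0 pred=N actual=T -> ctr[0]=1
Ev 7: PC=5 idx=1 pred=N actual=T -> ctr[1]=1
Ev 8: PC=5 idx=1 pred=N actual=N -> ctr[1]=0
Ev 9: PC=0 idx=0 pred=N actual=T -> ctr[0]=2
Ev 10: PC=5 idx=1 pred=N actual=T -> ctr[1]=1
Ev 11: PC=5 idx=1 pred=N actual=T -> ctr[1]=2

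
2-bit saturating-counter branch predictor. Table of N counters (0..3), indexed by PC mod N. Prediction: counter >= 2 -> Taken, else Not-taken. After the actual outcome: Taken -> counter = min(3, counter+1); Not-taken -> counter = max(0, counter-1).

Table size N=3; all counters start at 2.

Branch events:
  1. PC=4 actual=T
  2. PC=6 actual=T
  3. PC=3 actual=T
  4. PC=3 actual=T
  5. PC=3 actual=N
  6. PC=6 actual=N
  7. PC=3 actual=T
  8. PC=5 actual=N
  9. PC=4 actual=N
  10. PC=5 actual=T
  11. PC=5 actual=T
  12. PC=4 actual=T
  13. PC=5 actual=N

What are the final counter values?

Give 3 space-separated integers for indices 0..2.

Answer: 2 3 2

Derivation:
Ev 1: PC=4 idx=1 pred=T actual=T -> ctr[1]=3
Ev 2: PC=6 idx=0 pred=T actual=T -> ctr[0]=3
Ev 3: PC=3 idx=0 pred=T actual=T -> ctr[0]=3
Ev 4: PC=3 idx=0 pred=T actual=T -> ctr[0]=3
Ev 5: PC=3 idx=0 pred=T actual=N -> ctr[0]=2
Ev 6: PC=6 idx=0 pred=T actual=N -> ctr[0]=1
Ev 7: PC=3 idx=0 pred=N actual=T -> ctr[0]=2
Ev 8: PC=5 idx=2 pred=T actual=N -> ctr[2]=1
Ev 9: PC=4 idx=1 pred=T actual=N -> ctr[1]=2
Ev 10: PC=5 idx=2 pred=N actual=T -> ctr[2]=2
Ev 11: PC=5 idx=2 pred=T actual=T -> ctr[2]=3
Ev 12: PC=4 idx=1 pred=T actual=T -> ctr[1]=3
Ev 13: PC=5 idx=2 pred=T actual=N -> ctr[2]=2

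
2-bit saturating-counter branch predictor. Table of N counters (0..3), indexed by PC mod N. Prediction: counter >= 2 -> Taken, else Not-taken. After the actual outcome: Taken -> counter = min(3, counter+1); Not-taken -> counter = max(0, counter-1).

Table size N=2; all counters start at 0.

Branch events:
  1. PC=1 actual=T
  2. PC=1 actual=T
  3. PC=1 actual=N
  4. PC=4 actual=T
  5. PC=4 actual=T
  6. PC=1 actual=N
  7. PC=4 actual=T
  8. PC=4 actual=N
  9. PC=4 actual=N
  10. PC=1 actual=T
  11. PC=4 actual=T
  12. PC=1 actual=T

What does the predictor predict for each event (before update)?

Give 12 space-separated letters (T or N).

Answer: N N T N N N T T T N N N

Derivation:
Ev 1: PC=1 idx=1 pred=N actual=T -> ctr[1]=1
Ev 2: PC=1 idx=1 pred=N actual=T -> ctr[1]=2
Ev 3: PC=1 idx=1 pred=T actual=N -> ctr[1]=1
Ev 4: PC=4 idx=0 pred=N actual=T -> ctr[0]=1
Ev 5: PC=4 idx=0 pred=N actual=T -> ctr[0]=2
Ev 6: PC=1 idx=1 pred=N actual=N -> ctr[1]=0
Ev 7: PC=4 idx=0 pred=T actual=T -> ctr[0]=3
Ev 8: PC=4 idx=0 pred=T actual=N -> ctr[0]=2
Ev 9: PC=4 idx=0 pred=T actual=N -> ctr[0]=1
Ev 10: PC=1 idx=1 pred=N actual=T -> ctr[1]=1
Ev 11: PC=4 idx=0 pred=N actual=T -> ctr[0]=2
Ev 12: PC=1 idx=1 pred=N actual=T -> ctr[1]=2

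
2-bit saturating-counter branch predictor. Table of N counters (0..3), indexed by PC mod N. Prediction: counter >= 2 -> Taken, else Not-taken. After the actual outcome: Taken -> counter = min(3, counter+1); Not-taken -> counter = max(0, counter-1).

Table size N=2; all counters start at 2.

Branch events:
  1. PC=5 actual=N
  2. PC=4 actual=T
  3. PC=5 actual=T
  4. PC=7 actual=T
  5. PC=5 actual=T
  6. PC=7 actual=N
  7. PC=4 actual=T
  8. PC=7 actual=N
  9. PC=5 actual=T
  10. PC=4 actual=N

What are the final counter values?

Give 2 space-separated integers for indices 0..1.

Ev 1: PC=5 idx=1 pred=T actual=N -> ctr[1]=1
Ev 2: PC=4 idx=0 pred=T actual=T -> ctr[0]=3
Ev 3: PC=5 idx=1 pred=N actual=T -> ctr[1]=2
Ev 4: PC=7 idx=1 pred=T actual=T -> ctr[1]=3
Ev 5: PC=5 idx=1 pred=T actual=T -> ctr[1]=3
Ev 6: PC=7 idx=1 pred=T actual=N -> ctr[1]=2
Ev 7: PC=4 idx=0 pred=T actual=T -> ctr[0]=3
Ev 8: PC=7 idx=1 pred=T actual=N -> ctr[1]=1
Ev 9: PC=5 idx=1 pred=N actual=T -> ctr[1]=2
Ev 10: PC=4 idx=0 pred=T actual=N -> ctr[0]=2

Answer: 2 2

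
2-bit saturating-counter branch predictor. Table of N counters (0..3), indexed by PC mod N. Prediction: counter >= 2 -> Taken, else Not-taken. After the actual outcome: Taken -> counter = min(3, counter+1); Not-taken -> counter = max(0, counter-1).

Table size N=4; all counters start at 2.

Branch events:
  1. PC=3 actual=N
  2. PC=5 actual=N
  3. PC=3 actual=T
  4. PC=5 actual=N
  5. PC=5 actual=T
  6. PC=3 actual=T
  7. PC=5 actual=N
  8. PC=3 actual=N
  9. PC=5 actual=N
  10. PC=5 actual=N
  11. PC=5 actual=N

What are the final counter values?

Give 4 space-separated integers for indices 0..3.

Ev 1: PC=3 idx=3 pred=T actual=N -> ctr[3]=1
Ev 2: PC=5 idx=1 pred=T actual=N -> ctr[1]=1
Ev 3: PC=3 idx=3 pred=N actual=T -> ctr[3]=2
Ev 4: PC=5 idx=1 pred=N actual=N -> ctr[1]=0
Ev 5: PC=5 idx=1 pred=N actual=T -> ctr[1]=1
Ev 6: PC=3 idx=3 pred=T actual=T -> ctr[3]=3
Ev 7: PC=5 idx=1 pred=N actual=N -> ctr[1]=0
Ev 8: PC=3 idx=3 pred=T actual=N -> ctr[3]=2
Ev 9: PC=5 idx=1 pred=N actual=N -> ctr[1]=0
Ev 10: PC=5 idx=1 pred=N actual=N -> ctr[1]=0
Ev 11: PC=5 idx=1 pred=N actual=N -> ctr[1]=0

Answer: 2 0 2 2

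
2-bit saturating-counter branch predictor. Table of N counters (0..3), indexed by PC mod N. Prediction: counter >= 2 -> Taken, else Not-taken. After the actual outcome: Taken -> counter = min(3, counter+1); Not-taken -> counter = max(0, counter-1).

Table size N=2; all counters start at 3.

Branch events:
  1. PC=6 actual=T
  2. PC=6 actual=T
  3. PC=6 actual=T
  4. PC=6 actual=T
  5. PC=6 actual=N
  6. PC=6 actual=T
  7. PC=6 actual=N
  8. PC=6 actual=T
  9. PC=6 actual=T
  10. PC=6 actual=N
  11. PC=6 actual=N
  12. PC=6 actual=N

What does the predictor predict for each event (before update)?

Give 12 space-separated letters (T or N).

Answer: T T T T T T T T T T T N

Derivation:
Ev 1: PC=6 idx=0 pred=T actual=T -> ctr[0]=3
Ev 2: PC=6 idx=0 pred=T actual=T -> ctr[0]=3
Ev 3: PC=6 idx=0 pred=T actual=T -> ctr[0]=3
Ev 4: PC=6 idx=0 pred=T actual=T -> ctr[0]=3
Ev 5: PC=6 idx=0 pred=T actual=N -> ctr[0]=2
Ev 6: PC=6 idx=0 pred=T actual=T -> ctr[0]=3
Ev 7: PC=6 idx=0 pred=T actual=N -> ctr[0]=2
Ev 8: PC=6 idx=0 pred=T actual=T -> ctr[0]=3
Ev 9: PC=6 idx=0 pred=T actual=T -> ctr[0]=3
Ev 10: PC=6 idx=0 pred=T actual=N -> ctr[0]=2
Ev 11: PC=6 idx=0 pred=T actual=N -> ctr[0]=1
Ev 12: PC=6 idx=0 pred=N actual=N -> ctr[0]=0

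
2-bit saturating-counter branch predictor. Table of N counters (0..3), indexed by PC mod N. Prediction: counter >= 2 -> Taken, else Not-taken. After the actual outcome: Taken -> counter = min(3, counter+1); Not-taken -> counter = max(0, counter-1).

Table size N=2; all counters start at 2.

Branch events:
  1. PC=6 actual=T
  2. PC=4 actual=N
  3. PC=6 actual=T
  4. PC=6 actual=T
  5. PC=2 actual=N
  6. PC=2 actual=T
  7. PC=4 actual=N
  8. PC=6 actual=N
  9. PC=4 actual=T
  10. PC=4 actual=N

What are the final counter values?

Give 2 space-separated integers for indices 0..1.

Answer: 1 2

Derivation:
Ev 1: PC=6 idx=0 pred=T actual=T -> ctr[0]=3
Ev 2: PC=4 idx=0 pred=T actual=N -> ctr[0]=2
Ev 3: PC=6 idx=0 pred=T actual=T -> ctr[0]=3
Ev 4: PC=6 idx=0 pred=T actual=T -> ctr[0]=3
Ev 5: PC=2 idx=0 pred=T actual=N -> ctr[0]=2
Ev 6: PC=2 idx=0 pred=T actual=T -> ctr[0]=3
Ev 7: PC=4 idx=0 pred=T actual=N -> ctr[0]=2
Ev 8: PC=6 idx=0 pred=T actual=N -> ctr[0]=1
Ev 9: PC=4 idx=0 pred=N actual=T -> ctr[0]=2
Ev 10: PC=4 idx=0 pred=T actual=N -> ctr[0]=1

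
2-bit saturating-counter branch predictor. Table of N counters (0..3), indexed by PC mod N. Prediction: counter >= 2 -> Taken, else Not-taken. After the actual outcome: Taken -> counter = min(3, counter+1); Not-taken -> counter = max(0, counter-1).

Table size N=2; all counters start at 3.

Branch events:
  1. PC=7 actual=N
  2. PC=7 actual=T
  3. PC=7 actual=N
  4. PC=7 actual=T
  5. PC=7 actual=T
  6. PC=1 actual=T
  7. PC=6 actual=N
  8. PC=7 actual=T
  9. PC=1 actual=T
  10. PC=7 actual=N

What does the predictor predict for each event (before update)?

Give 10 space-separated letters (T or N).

Ev 1: PC=7 idx=1 pred=T actual=N -> ctr[1]=2
Ev 2: PC=7 idx=1 pred=T actual=T -> ctr[1]=3
Ev 3: PC=7 idx=1 pred=T actual=N -> ctr[1]=2
Ev 4: PC=7 idx=1 pred=T actual=T -> ctr[1]=3
Ev 5: PC=7 idx=1 pred=T actual=T -> ctr[1]=3
Ev 6: PC=1 idx=1 pred=T actual=T -> ctr[1]=3
Ev 7: PC=6 idx=0 pred=T actual=N -> ctr[0]=2
Ev 8: PC=7 idx=1 pred=T actual=T -> ctr[1]=3
Ev 9: PC=1 idx=1 pred=T actual=T -> ctr[1]=3
Ev 10: PC=7 idx=1 pred=T actual=N -> ctr[1]=2

Answer: T T T T T T T T T T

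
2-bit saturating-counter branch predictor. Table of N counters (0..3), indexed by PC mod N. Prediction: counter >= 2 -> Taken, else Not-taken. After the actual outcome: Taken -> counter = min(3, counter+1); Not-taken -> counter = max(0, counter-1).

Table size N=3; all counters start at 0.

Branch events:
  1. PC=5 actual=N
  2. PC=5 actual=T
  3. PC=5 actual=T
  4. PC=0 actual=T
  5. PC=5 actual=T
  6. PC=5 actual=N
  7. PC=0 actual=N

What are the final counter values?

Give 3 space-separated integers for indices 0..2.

Ev 1: PC=5 idx=2 pred=N actual=N -> ctr[2]=0
Ev 2: PC=5 idx=2 pred=N actual=T -> ctr[2]=1
Ev 3: PC=5 idx=2 pred=N actual=T -> ctr[2]=2
Ev 4: PC=0 idx=0 pred=N actual=T -> ctr[0]=1
Ev 5: PC=5 idx=2 pred=T actual=T -> ctr[2]=3
Ev 6: PC=5 idx=2 pred=T actual=N -> ctr[2]=2
Ev 7: PC=0 idx=0 pred=N actual=N -> ctr[0]=0

Answer: 0 0 2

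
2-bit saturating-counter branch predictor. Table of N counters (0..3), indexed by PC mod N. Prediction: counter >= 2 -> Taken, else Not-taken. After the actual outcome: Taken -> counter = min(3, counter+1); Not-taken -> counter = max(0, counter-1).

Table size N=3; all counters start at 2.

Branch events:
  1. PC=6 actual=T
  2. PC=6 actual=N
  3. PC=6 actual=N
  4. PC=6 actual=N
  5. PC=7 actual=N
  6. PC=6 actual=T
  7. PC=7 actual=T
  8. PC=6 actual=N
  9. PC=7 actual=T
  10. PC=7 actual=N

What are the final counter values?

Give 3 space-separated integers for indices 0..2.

Answer: 0 2 2

Derivation:
Ev 1: PC=6 idx=0 pred=T actual=T -> ctr[0]=3
Ev 2: PC=6 idx=0 pred=T actual=N -> ctr[0]=2
Ev 3: PC=6 idx=0 pred=T actual=N -> ctr[0]=1
Ev 4: PC=6 idx=0 pred=N actual=N -> ctr[0]=0
Ev 5: PC=7 idx=1 pred=T actual=N -> ctr[1]=1
Ev 6: PC=6 idx=0 pred=N actual=T -> ctr[0]=1
Ev 7: PC=7 idx=1 pred=N actual=T -> ctr[1]=2
Ev 8: PC=6 idx=0 pred=N actual=N -> ctr[0]=0
Ev 9: PC=7 idx=1 pred=T actual=T -> ctr[1]=3
Ev 10: PC=7 idx=1 pred=T actual=N -> ctr[1]=2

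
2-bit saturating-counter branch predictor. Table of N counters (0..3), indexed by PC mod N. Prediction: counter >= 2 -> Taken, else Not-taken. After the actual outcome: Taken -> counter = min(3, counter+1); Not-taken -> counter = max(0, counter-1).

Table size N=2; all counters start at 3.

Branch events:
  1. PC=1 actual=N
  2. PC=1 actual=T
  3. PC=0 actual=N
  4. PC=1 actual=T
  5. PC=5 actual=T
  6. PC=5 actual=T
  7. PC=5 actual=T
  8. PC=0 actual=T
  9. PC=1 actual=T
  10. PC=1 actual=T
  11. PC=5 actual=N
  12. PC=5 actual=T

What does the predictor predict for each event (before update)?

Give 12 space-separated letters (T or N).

Ev 1: PC=1 idx=1 pred=T actual=N -> ctr[1]=2
Ev 2: PC=1 idx=1 pred=T actual=T -> ctr[1]=3
Ev 3: PC=0 idx=0 pred=T actual=N -> ctr[0]=2
Ev 4: PC=1 idx=1 pred=T actual=T -> ctr[1]=3
Ev 5: PC=5 idx=1 pred=T actual=T -> ctr[1]=3
Ev 6: PC=5 idx=1 pred=T actual=T -> ctr[1]=3
Ev 7: PC=5 idx=1 pred=T actual=T -> ctr[1]=3
Ev 8: PC=0 idx=0 pred=T actual=T -> ctr[0]=3
Ev 9: PC=1 idx=1 pred=T actual=T -> ctr[1]=3
Ev 10: PC=1 idx=1 pred=T actual=T -> ctr[1]=3
Ev 11: PC=5 idx=1 pred=T actual=N -> ctr[1]=2
Ev 12: PC=5 idx=1 pred=T actual=T -> ctr[1]=3

Answer: T T T T T T T T T T T T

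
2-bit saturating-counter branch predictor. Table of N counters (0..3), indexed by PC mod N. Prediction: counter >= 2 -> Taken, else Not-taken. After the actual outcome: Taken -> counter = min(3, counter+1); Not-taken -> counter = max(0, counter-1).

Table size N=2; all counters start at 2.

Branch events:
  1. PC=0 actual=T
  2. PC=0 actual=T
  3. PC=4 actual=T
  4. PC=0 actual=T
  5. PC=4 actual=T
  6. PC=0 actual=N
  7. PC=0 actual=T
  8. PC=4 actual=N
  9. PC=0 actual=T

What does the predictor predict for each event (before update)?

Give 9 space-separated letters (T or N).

Answer: T T T T T T T T T

Derivation:
Ev 1: PC=0 idx=0 pred=T actual=T -> ctr[0]=3
Ev 2: PC=0 idx=0 pred=T actual=T -> ctr[0]=3
Ev 3: PC=4 idx=0 pred=T actual=T -> ctr[0]=3
Ev 4: PC=0 idx=0 pred=T actual=T -> ctr[0]=3
Ev 5: PC=4 idx=0 pred=T actual=T -> ctr[0]=3
Ev 6: PC=0 idx=0 pred=T actual=N -> ctr[0]=2
Ev 7: PC=0 idx=0 pred=T actual=T -> ctr[0]=3
Ev 8: PC=4 idx=0 pred=T actual=N -> ctr[0]=2
Ev 9: PC=0 idx=0 pred=T actual=T -> ctr[0]=3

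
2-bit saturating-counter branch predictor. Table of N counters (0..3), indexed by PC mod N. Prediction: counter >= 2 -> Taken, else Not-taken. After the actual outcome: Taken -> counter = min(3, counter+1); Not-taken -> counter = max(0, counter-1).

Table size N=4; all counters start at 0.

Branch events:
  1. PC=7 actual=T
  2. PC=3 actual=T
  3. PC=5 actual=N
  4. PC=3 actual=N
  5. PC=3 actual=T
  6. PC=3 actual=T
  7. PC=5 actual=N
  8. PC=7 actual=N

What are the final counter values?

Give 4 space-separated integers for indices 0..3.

Ev 1: PC=7 idx=3 pred=N actual=T -> ctr[3]=1
Ev 2: PC=3 idx=3 pred=N actual=T -> ctr[3]=2
Ev 3: PC=5 idx=1 pred=N actual=N -> ctr[1]=0
Ev 4: PC=3 idx=3 pred=T actual=N -> ctr[3]=1
Ev 5: PC=3 idx=3 pred=N actual=T -> ctr[3]=2
Ev 6: PC=3 idx=3 pred=T actual=T -> ctr[3]=3
Ev 7: PC=5 idx=1 pred=N actual=N -> ctr[1]=0
Ev 8: PC=7 idx=3 pred=T actual=N -> ctr[3]=2

Answer: 0 0 0 2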